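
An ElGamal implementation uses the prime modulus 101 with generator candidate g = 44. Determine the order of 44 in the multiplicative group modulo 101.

By Lagrange's theorem, ord_101(44) divides φ(101) = 101 − 1 = 100 = 2^2 · 5^2.
Divisors of 100: 1, 2, 4, 5, 10, 20, 25, 50, 100.
Check 44^d mod 101 for each divisor in increasing order:
44^1 ≡ 44
44^2 ≡ 17
44^4 ≡ 87
44^5 ≡ 91
44^10 ≡ 100
44^20 ≡ 1
Therefore the multiplicative order of 44 modulo 101 is 20.

20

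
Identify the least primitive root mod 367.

6

φ(367) = 367 − 1 = 366 = 2 · 3 · 61.
g is a primitive root iff g^(366/q) ≢ 1 (mod 367) for each prime q ∈ {2, 3, 61}.
g = 2: 2^183 ≡ 1 — hits 1, so not a primitive root.
g = 3: 3^183 ≡ 366; 3^122 ≡ 1 — hits 1, so not a primitive root.
g = 4: 4^183 ≡ 1 — hits 1, so not a primitive root.
g = 5: 5^183 ≡ 366; 5^122 ≡ 1 — hits 1, so not a primitive root.
g = 6: 6^183 ≡ 366; 6^122 ≡ 283; 6^6 ≡ 47 — none is 1, so 6 is a primitive root.
So 6 is the smallest generator of (Z/367Z)^×.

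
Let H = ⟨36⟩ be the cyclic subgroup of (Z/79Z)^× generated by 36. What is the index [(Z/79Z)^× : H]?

ord(36) | φ(79) = 79 − 1 = 78 = 2 · 3 · 13.
Divisors of 78: 1, 2, 3, 6, 13, 26, 39, 78.
Check 36^d mod 79 for each divisor in increasing order:
36^1 ≡ 36
36^2 ≡ 32
36^3 ≡ 46
36^6 ≡ 62
36^13 ≡ 55
36^26 ≡ 23
36^39 ≡ 1
The order of 36 is 39, so the subgroup it generates has 39 elements.
Index = |(Z/79Z)^×| / |⟨36⟩| = 78 / 39 = 2.

2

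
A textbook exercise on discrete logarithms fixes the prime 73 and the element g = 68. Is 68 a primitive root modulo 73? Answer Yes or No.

Yes

φ(73) = 73 − 1 = 72 = 2^3 · 3^2.
An element g generates (Z/73Z)^× iff g^(72/q) ≢ 1 (mod 73) for each prime q ∈ {2, 3}.
68^36 ≡ 72 (mod 73)  [q = 2: ≢ 1 ✓]
68^24 ≡ 8 (mod 73)  [q = 3: ≢ 1 ✓]
All checks pass, so 68 has order 72 and is a primitive root modulo 73.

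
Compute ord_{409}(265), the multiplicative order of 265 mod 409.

51

ord(265) | φ(409) = 409 − 1 = 408 = 2^3 · 3 · 17.
Divisors of 408: 1, 2, 3, 4, 6, 8, 12, 17, 24, 34, 51, 68, 102, 136, 204, 408.
Test each divisor d:
265^1 ≡ 265 (mod 409)
265^2 ≡ 286 (mod 409)
265^3 ≡ 125 (mod 409)
265^4 ≡ 405 (mod 409)
265^6 ≡ 83 (mod 409)
265^8 ≡ 16 (mod 409)
265^12 ≡ 345 (mod 409)
265^17 ≡ 355 (mod 409)
265^24 ≡ 6 (mod 409)
265^34 ≡ 53 (mod 409)
265^51 ≡ 1 (mod 409) ✓
So ord_409(265) = 51.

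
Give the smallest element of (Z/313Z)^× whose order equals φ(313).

φ(313) = 313 − 1 = 312 = 2^3 · 3 · 13.
g is a primitive root iff g^(312/q) ≢ 1 (mod 313) for each prime q ∈ {2, 3, 13}.
g = 2: 2^156 ≡ 1 — hits 1, so not a primitive root.
g = 3: 3^156 ≡ 1 — hits 1, so not a primitive root.
g = 4: 4^156 ≡ 1 — hits 1, so not a primitive root.
g = 5: 5^156 ≡ 312; 5^104 ≡ 1 — hits 1, so not a primitive root.
g = 6: 6^156 ≡ 1 — hits 1, so not a primitive root.
g = 7: 7^156 ≡ 312; 7^104 ≡ 1 — hits 1, so not a primitive root.
g = 8: 8^156 ≡ 1 — hits 1, so not a primitive root.
g = 9: 9^156 ≡ 1 — hits 1, so not a primitive root.
g = 10: 10^156 ≡ 312; 10^104 ≡ 214; 10^24 ≡ 103 — none is 1, so 10 is a primitive root.
Hence the least primitive root of 313 is 10.

10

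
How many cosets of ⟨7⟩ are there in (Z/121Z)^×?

1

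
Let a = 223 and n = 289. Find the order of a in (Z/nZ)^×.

136

The order of 223 must divide φ(289) = φ(17^2) = 17·(17−1) = 272 = 2^4 · 17.
Divisors of 272: 1, 2, 4, 8, 16, 17, 34, 68, 136, 272.
Evaluate successive powers at the divisors of 272:
223^1 ≡ 223 (mod 289)
223^2 ≡ 21 (mod 289)
223^4 ≡ 152 (mod 289)
223^8 ≡ 273 (mod 289)
223^16 ≡ 256 (mod 289)
223^17 ≡ 155 (mod 289)
223^34 ≡ 38 (mod 289)
223^68 ≡ 288 (mod 289)
223^136 ≡ 1 (mod 289) ✓
Hence ord(223) = 136.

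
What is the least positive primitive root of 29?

φ(29) = 29 − 1 = 28 = 2^2 · 7.
Test candidates g = 2, 3, … against the prime factors q ∈ {2, 7} of φ(29): g is a generator iff g^(28/q) ≢ 1 for every such q.
g = 2: 2^14 ≡ 28; 2^4 ≡ 16 — none is 1, so 2 is a primitive root.
So 2 is the smallest generator of (Z/29Z)^×.

2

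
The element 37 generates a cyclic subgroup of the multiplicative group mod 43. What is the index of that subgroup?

7

By Lagrange's theorem, ord_43(37) divides φ(43) = 43 − 1 = 42 = 2 · 3 · 7.
Divisors of 42: 1, 2, 3, 6, 7, 14, 21, 42.
Check 37^d mod 43 for each divisor in increasing order:
37^1 ≡ 37
37^2 ≡ 36
37^3 ≡ 42
37^6 ≡ 1
The order of 37 is 6, so the subgroup it generates has 6 elements.
[(Z/43Z)^× : ⟨37⟩] = 42/6 = 7.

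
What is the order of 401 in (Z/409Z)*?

68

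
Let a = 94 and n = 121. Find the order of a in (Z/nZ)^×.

The order of 94 must divide φ(121) = φ(11^2) = 11·(11−1) = 110 = 2 · 5 · 11.
Divisors of 110: 1, 2, 5, 10, 11, 22, 55, 110.
Compute 94^d (mod 121) for the divisors d until we hit 1:
94^1 ≡ 94
94^2 ≡ 3
94^5 ≡ 120
94^10 ≡ 1
So ord_121(94) = 10.

10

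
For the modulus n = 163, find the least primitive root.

2

φ(163) = 163 − 1 = 162 = 2 · 3^4.
Test candidates g = 2, 3, … against the prime factors q ∈ {2, 3} of φ(163): g is a generator iff g^(162/q) ≢ 1 for every such q.
g = 2: 2^81 ≡ 162; 2^54 ≡ 104 — none is 1, so 2 is a primitive root.
So 2 is the smallest generator of (Z/163Z)^×.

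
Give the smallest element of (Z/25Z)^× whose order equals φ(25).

φ(25) = φ(5^2) = 5·(5−1) = 20 = 2^2 · 5.
Test candidates g = 2, 3, … against the prime factors q ∈ {2, 5} of φ(25): g is a generator iff g^(20/q) ≢ 1 for every such q.
g = 2: 2^10 ≡ 24; 2^4 ≡ 16 — none is 1, so 2 is a primitive root.
So 2 is the smallest generator of (Z/25Z)^×.

2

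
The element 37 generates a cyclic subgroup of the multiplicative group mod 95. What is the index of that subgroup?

Since 37 ∈ (Z/95Z)^×, its order divides φ(95) = φ(5·19) = (5−1)·(19−1) = 4·18 = 72 = 2^3 · 3^2.
Divisors of 72: 1, 2, 3, 4, 6, 8, 9, 12, 18, 24, 36, 72.
Test each divisor d:
37^1 ≡ 37 (mod 95)
37^2 ≡ 39 (mod 95)
37^3 ≡ 18 (mod 95)
37^4 ≡ 1 (mod 95) ✓
Thus |⟨37⟩| = ord(37) = 4.
Index = |(Z/95Z)^×| / |⟨37⟩| = 72 / 4 = 18.

18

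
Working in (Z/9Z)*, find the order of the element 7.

3

By Lagrange's theorem, ord_9(7) divides φ(9) = φ(3^2) = 3·(3−1) = 6 = 2 · 3.
Divisors of 6: 1, 2, 3, 6.
Evaluate successive powers at the divisors of 6:
7^1 ≡ 7 (mod 9)
7^2 ≡ 4 (mod 9)
7^3 ≡ 1 (mod 9) ✓
The smallest such exponent is 3, so the order of 7 is 3.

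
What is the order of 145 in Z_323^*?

By Lagrange's theorem, ord_323(145) divides φ(323) = φ(17·19) = (17−1)·(19−1) = 16·18 = 288 = 2^5 · 3^2.
Divisors of 288: 1, 2, 3, 4, 6, 8, 9, 12, 16, 18, 24, 32, 36, 48, 72, 96, 144, 288.
Check 145^d mod 323 for each divisor in increasing order:
145^1 ≡ 145
145^2 ≡ 30
145^3 ≡ 151
145^4 ≡ 254
145^6 ≡ 191
145^8 ≡ 239
145^9 ≡ 94
145^12 ≡ 305
145^16 ≡ 273
145^18 ≡ 115
145^24 ≡ 1
So ord_323(145) = 24.

24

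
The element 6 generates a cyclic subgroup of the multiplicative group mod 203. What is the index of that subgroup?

12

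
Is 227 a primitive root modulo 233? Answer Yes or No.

Yes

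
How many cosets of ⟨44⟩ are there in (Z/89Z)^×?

4

The order of 44 must divide φ(89) = 89 − 1 = 88 = 2^3 · 11.
Divisors of 88: 1, 2, 4, 8, 11, 22, 44, 88.
Compute 44^d (mod 89) for the divisors d until we hit 1:
44^1 ≡ 44
44^2 ≡ 67
44^4 ≡ 39
44^8 ≡ 8
44^11 ≡ 88
44^22 ≡ 1
Thus |⟨44⟩| = ord(44) = 22.
[(Z/89Z)^× : ⟨44⟩] = 88/22 = 4.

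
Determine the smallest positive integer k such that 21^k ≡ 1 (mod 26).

ord(21) | φ(26) = φ(2)·φ(13) = 1·12 = 12 = 2^2 · 3.
Divisors of 12: 1, 2, 3, 4, 6, 12.
Check 21^d mod 26 for each divisor in increasing order:
21^1 ≡ 21 (mod 26)
21^2 ≡ 25 (mod 26)
21^3 ≡ 5 (mod 26)
21^4 ≡ 1 (mod 26) ✓
The smallest such exponent is 4, so the order of 21 is 4.

4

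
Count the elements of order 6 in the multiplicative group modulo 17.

φ(17) = 17 − 1 = 16 = 2^4.
In a cyclic group of order 16, there are φ(d) elements of order d for each divisor d of 16, and zero for non-divisors.
Since 6 ∤ 16, the count is 0.

0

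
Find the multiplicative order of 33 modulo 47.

46

Since 33 ∈ (Z/47Z)^×, its order divides φ(47) = 47 − 1 = 46 = 2 · 23.
Divisors of 46: 1, 2, 23, 46.
Evaluate successive powers at the divisors of 46:
33^1 ≡ 33 (mod 47)
33^2 ≡ 8 (mod 47)
33^23 ≡ 46 (mod 47)
33^46 ≡ 1 (mod 47) ✓
So ord_47(33) = 46.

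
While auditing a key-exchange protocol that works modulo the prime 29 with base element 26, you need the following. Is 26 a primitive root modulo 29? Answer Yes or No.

Yes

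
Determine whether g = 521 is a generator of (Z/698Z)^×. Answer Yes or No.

Yes

φ(698) = φ(2)·φ(349) = 1·348 = 348 = 2^2 · 3 · 29.
It suffices to check that the order of 521 is not a proper divisor of 348: compute 521^(348/q) for q ∈ {2, 3, 29}.
521^174 ≡ 697 (mod 698)  [q = 2: ≢ 1 ✓]
521^116 ≡ 575 (mod 698)  [q = 3: ≢ 1 ✓]
521^12 ≡ 67 (mod 698)  [q = 29: ≢ 1 ✓]
Every test exponent gives a nontrivial residue, hence 521 generates the full group.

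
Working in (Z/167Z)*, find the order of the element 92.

Since 92 ∈ (Z/167Z)^×, its order divides φ(167) = 167 − 1 = 166 = 2 · 83.
Divisors of 166: 1, 2, 83, 166.
Test each divisor d:
92^1 ≡ 92
92^2 ≡ 114
92^83 ≡ 166
92^166 ≡ 1
Therefore the multiplicative order of 92 modulo 167 is 166.

166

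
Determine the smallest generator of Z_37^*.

φ(37) = 37 − 1 = 36 = 2^2 · 3^2.
Test candidates g = 2, 3, … against the prime factors q ∈ {2, 3} of φ(37): g is a generator iff g^(36/q) ≢ 1 for every such q.
g = 2: 2^18 ≡ 36; 2^12 ≡ 26 — none is 1, so 2 is a primitive root.
Hence the least primitive root of 37 is 2.

2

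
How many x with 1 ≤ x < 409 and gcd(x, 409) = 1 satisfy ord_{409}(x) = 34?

16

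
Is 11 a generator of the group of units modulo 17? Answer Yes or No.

φ(17) = 17 − 1 = 16 = 2^4.
An element g generates (Z/17Z)^× iff g^(16/q) ≢ 1 (mod 17) for each prime q ∈ {2}.
11^8 ≡ 16 (mod 17)  [q = 2: ≢ 1 ✓]
None equal 1, so ord_17(11) = 16: 11 is a primitive root.

Yes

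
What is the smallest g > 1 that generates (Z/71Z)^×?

7

φ(71) = 71 − 1 = 70 = 2 · 5 · 7.
Test candidates g = 2, 3, … against the prime factors q ∈ {2, 5, 7} of φ(71): g is a generator iff g^(70/q) ≢ 1 for every such q.
g = 2: 2^35 ≡ 1 — hits 1, so not a primitive root.
g = 3: 3^35 ≡ 1 — hits 1, so not a primitive root.
g = 4: 4^35 ≡ 1 — hits 1, so not a primitive root.
g = 5: 5^35 ≡ 1 — hits 1, so not a primitive root.
g = 6: 6^35 ≡ 1 — hits 1, so not a primitive root.
g = 7: 7^35 ≡ 70; 7^14 ≡ 54; 7^10 ≡ 45 — none is 1, so 7 is a primitive root.
The smallest primitive root modulo 71 is 7.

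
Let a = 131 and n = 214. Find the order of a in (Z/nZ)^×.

By Lagrange's theorem, ord_214(131) divides φ(214) = φ(2)·φ(107) = 1·106 = 106 = 2 · 53.
Divisors of 106: 1, 2, 53, 106.
Check 131^d mod 214 for each divisor in increasing order:
131^1 ≡ 131
131^2 ≡ 41
131^53 ≡ 213
131^106 ≡ 1
The smallest such exponent is 106, so the order of 131 is 106.

106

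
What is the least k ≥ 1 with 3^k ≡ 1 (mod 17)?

16

ord(3) | φ(17) = 17 − 1 = 16 = 2^4.
Divisors of 16: 1, 2, 4, 8, 16.
Evaluate successive powers at the divisors of 16:
3^1 ≡ 3
3^2 ≡ 9
3^4 ≡ 13
3^8 ≡ 16
3^16 ≡ 1
Therefore the multiplicative order of 3 modulo 17 is 16.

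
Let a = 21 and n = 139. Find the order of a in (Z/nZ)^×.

Since 21 ∈ (Z/139Z)^×, its order divides φ(139) = 139 − 1 = 138 = 2 · 3 · 23.
Divisors of 138: 1, 2, 3, 6, 23, 46, 69, 138.
Evaluate successive powers at the divisors of 138:
21^1 ≡ 21
21^2 ≡ 24
21^3 ≡ 87
21^6 ≡ 63
21^23 ≡ 97
21^46 ≡ 96
21^69 ≡ 138
21^138 ≡ 1
Therefore the multiplicative order of 21 modulo 139 is 138.

138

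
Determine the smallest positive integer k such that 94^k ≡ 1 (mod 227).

226

ord(94) | φ(227) = 227 − 1 = 226 = 2 · 113.
Divisors of 226: 1, 2, 113, 226.
Evaluate successive powers at the divisors of 226:
94^1 ≡ 94 (mod 227)
94^2 ≡ 210 (mod 227)
94^113 ≡ 226 (mod 227)
94^226 ≡ 1 (mod 227) ✓
Hence ord(94) = 226.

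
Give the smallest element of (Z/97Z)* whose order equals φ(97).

5

φ(97) = 97 − 1 = 96 = 2^5 · 3.
Test candidates g = 2, 3, … against the prime factors q ∈ {2, 3} of φ(97): g is a generator iff g^(96/q) ≢ 1 for every such q.
g = 2: 2^48 ≡ 1 — hits 1, so not a primitive root.
g = 3: 3^48 ≡ 1 — hits 1, so not a primitive root.
g = 4: 4^48 ≡ 1 — hits 1, so not a primitive root.
g = 5: 5^48 ≡ 96; 5^32 ≡ 35 — none is 1, so 5 is a primitive root.
So 5 is the smallest generator of (Z/97Z)^×.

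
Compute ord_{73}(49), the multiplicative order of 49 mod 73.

12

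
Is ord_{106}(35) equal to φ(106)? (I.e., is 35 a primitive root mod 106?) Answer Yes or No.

φ(106) = φ(2)·φ(53) = 1·52 = 52 = 2^2 · 13.
It suffices to check that the order of 35 is not a proper divisor of 52: compute 35^(52/q) for q ∈ {2, 13}.
35^26 ≡ 105 (mod 106)  [q = 2: ≢ 1 ✓]
35^4 ≡ 89 (mod 106)  [q = 13: ≢ 1 ✓]
None equal 1, so ord_106(35) = 52: 35 is a primitive root.

Yes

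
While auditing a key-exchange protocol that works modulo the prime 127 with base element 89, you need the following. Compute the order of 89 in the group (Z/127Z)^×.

The order of 89 must divide φ(127) = 127 − 1 = 126 = 2 · 3^2 · 7.
Divisors of 126: 1, 2, 3, 6, 7, 9, 14, 18, 21, 42, 63, 126.
Check 89^d mod 127 for each divisor in increasing order:
89^1 ≡ 89 (mod 127)
89^2 ≡ 47 (mod 127)
89^3 ≡ 119 (mod 127)
89^6 ≡ 64 (mod 127)
89^7 ≡ 108 (mod 127)
89^9 ≡ 123 (mod 127)
89^14 ≡ 107 (mod 127)
89^18 ≡ 16 (mod 127)
89^21 ≡ 126 (mod 127)
89^42 ≡ 1 (mod 127) ✓
Therefore the multiplicative order of 89 modulo 127 is 42.

42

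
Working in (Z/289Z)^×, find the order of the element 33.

34

By Lagrange's theorem, ord_289(33) divides φ(289) = φ(17^2) = 17·(17−1) = 272 = 2^4 · 17.
Divisors of 272: 1, 2, 4, 8, 16, 17, 34, 68, 136, 272.
Evaluate successive powers at the divisors of 272:
33^1 ≡ 33 (mod 289)
33^2 ≡ 222 (mod 289)
33^4 ≡ 154 (mod 289)
33^8 ≡ 18 (mod 289)
33^16 ≡ 35 (mod 289)
33^17 ≡ 288 (mod 289)
33^34 ≡ 1 (mod 289) ✓
The smallest such exponent is 34, so the order of 33 is 34.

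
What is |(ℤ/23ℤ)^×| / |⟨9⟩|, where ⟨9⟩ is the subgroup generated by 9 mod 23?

2

By Lagrange's theorem, ord_23(9) divides φ(23) = 23 − 1 = 22 = 2 · 11.
Divisors of 22: 1, 2, 11, 22.
Test each divisor d:
9^1 ≡ 9 (mod 23)
9^2 ≡ 12 (mod 23)
9^11 ≡ 1 (mod 23) ✓
The order of 9 is 11, so the subgroup it generates has 11 elements.
Index = |(Z/23Z)^×| / |⟨9⟩| = 22 / 11 = 2.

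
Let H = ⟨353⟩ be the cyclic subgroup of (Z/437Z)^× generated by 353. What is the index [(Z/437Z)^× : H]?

12

ord(353) | φ(437) = φ(19·23) = (19−1)·(23−1) = 18·22 = 396 = 2^2 · 3^2 · 11.
Divisors of 396: 1, 2, 3, 4, 6, 9, 11, 12, 18, 22, 33, 36, 44, 66, 99, 132, 198, 396.
Compute 353^d (mod 437) for the divisors d until we hit 1:
353^1 ≡ 353
353^2 ≡ 64
353^3 ≡ 305
353^4 ≡ 163
353^6 ≡ 381
353^9 ≡ 400
353^11 ≡ 254
353^12 ≡ 77
353^18 ≡ 58
353^22 ≡ 277
353^33 ≡ 1
The order of 353 is 33, so the subgroup it generates has 33 elements.
[(Z/437Z)^× : ⟨353⟩] = 396/33 = 12.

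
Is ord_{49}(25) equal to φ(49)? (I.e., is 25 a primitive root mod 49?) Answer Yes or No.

No

φ(49) = φ(7^2) = 7·(7−1) = 42 = 2 · 3 · 7.
It suffices to check that the order of 25 is not a proper divisor of 42: compute 25^(42/q) for q ∈ {2, 3, 7}.
25^21 ≡ 1 (mod 49)  [q = 2: ≡ 1 ✗]
25^14 ≡ 30 (mod 49)  [q = 3: ≢ 1 ✓]
25^6 ≡ 36 (mod 49)  [q = 7: ≢ 1 ✓]
The check at q = 2 fails, so 25 generates a proper subgroup.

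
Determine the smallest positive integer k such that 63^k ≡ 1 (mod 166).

41

ord(63) | φ(166) = φ(2)·φ(83) = 1·82 = 82 = 2 · 41.
Divisors of 82: 1, 2, 41, 82.
Test each divisor d:
63^1 ≡ 63
63^2 ≡ 151
63^41 ≡ 1
So ord_166(63) = 41.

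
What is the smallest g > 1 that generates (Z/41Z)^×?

φ(41) = 41 − 1 = 40 = 2^3 · 5.
Test candidates g = 2, 3, … against the prime factors q ∈ {2, 5} of φ(41): g is a generator iff g^(40/q) ≢ 1 for every such q.
g = 2: 2^20 ≡ 1 — hits 1, so not a primitive root.
g = 3: 3^20 ≡ 40; 3^8 ≡ 1 — hits 1, so not a primitive root.
g = 4: 4^20 ≡ 1 — hits 1, so not a primitive root.
g = 5: 5^20 ≡ 1 — hits 1, so not a primitive root.
g = 6: 6^20 ≡ 40; 6^8 ≡ 10 — none is 1, so 6 is a primitive root.
The smallest primitive root modulo 41 is 6.

6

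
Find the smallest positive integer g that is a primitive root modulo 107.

2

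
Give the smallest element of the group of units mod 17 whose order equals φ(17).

φ(17) = 17 − 1 = 16 = 2^4.
Test candidates g = 2, 3, … against the prime factors q ∈ {2} of φ(17): g is a generator iff g^(16/q) ≢ 1 for every such q.
g = 2: 2^8 ≡ 1 — hits 1, so not a primitive root.
g = 3: 3^8 ≡ 16 — none is 1, so 3 is a primitive root.
So 3 is the smallest generator of (Z/17Z)^×.

3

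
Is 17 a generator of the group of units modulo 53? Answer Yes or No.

φ(53) = 53 − 1 = 52 = 2^2 · 13.
An element g generates (Z/53Z)^× iff g^(52/q) ≢ 1 (mod 53) for each prime q ∈ {2, 13}.
17^26 ≡ 1 (mod 53)  [q = 2: ≡ 1 ✗]
17^4 ≡ 46 (mod 53)  [q = 13: ≢ 1 ✓]
Since 17^26 ≡ 1, the order of 17 divides 26 < 52, so 17 is not a primitive root.

No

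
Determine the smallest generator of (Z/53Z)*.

φ(53) = 53 − 1 = 52 = 2^2 · 13.
g is a primitive root iff g^(52/q) ≢ 1 (mod 53) for each prime q ∈ {2, 13}.
g = 2: 2^26 ≡ 52; 2^4 ≡ 16 — none is 1, so 2 is a primitive root.
So 2 is the smallest generator of (Z/53Z)^×.

2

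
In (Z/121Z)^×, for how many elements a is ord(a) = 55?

40

φ(121) = φ(11^2) = 11·(11−1) = 110 = 2 · 5 · 11.
(Z/121Z)^× is cyclic (|G| = 110); a cyclic group of order m has exactly φ(d) elements of each order d | m, and none otherwise.
55 = 5 · 11 divides 110, and φ(55) = 40.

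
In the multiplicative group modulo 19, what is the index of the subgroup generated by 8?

3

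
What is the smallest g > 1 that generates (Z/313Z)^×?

φ(313) = 313 − 1 = 312 = 2^3 · 3 · 13.
Test candidates g = 2, 3, … against the prime factors q ∈ {2, 3, 13} of φ(313): g is a generator iff g^(312/q) ≢ 1 for every such q.
g = 2: 2^156 ≡ 1 — hits 1, so not a primitive root.
g = 3: 3^156 ≡ 1 — hits 1, so not a primitive root.
g = 4: 4^156 ≡ 1 — hits 1, so not a primitive root.
g = 5: 5^156 ≡ 312; 5^104 ≡ 1 — hits 1, so not a primitive root.
g = 6: 6^156 ≡ 1 — hits 1, so not a primitive root.
g = 7: 7^156 ≡ 312; 7^104 ≡ 1 — hits 1, so not a primitive root.
g = 8: 8^156 ≡ 1 — hits 1, so not a primitive root.
g = 9: 9^156 ≡ 1 — hits 1, so not a primitive root.
g = 10: 10^156 ≡ 312; 10^104 ≡ 214; 10^24 ≡ 103 — none is 1, so 10 is a primitive root.
So 10 is the smallest generator of (Z/313Z)^×.

10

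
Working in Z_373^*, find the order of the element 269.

4

Since 269 ∈ (Z/373Z)^×, its order divides φ(373) = 373 − 1 = 372 = 2^2 · 3 · 31.
Divisors of 372: 1, 2, 3, 4, 6, 12, 31, 62, 93, 124, 186, 372.
Evaluate successive powers at the divisors of 372:
269^1 ≡ 269 (mod 373)
269^2 ≡ 372 (mod 373)
269^3 ≡ 104 (mod 373)
269^4 ≡ 1 (mod 373) ✓
So ord_373(269) = 4.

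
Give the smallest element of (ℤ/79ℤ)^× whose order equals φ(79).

φ(79) = 79 − 1 = 78 = 2 · 3 · 13.
Test candidates g = 2, 3, … against the prime factors q ∈ {2, 3, 13} of φ(79): g is a generator iff g^(78/q) ≢ 1 for every such q.
g = 2: 2^39 ≡ 1 — hits 1, so not a primitive root.
g = 3: 3^39 ≡ 78; 3^26 ≡ 23; 3^6 ≡ 18 — none is 1, so 3 is a primitive root.
So 3 is the smallest generator of (Z/79Z)^×.

3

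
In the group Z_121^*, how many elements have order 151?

0

φ(121) = φ(11^2) = 11·(11−1) = 110 = 2 · 5 · 11.
In a cyclic group of order 110, there are φ(d) elements of order d for each divisor d of 110, and zero for non-divisors.
Here 110 is not a multiple of 151, so there are no elements of order 151.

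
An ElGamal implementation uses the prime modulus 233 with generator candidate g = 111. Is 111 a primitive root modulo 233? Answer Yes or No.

Yes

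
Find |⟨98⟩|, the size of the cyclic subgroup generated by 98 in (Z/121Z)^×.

22

By Lagrange's theorem, ord_121(98) divides φ(121) = φ(11^2) = 11·(11−1) = 110 = 2 · 5 · 11.
Divisors of 110: 1, 2, 5, 10, 11, 22, 55, 110.
Evaluate successive powers at the divisors of 110:
98^1 ≡ 98
98^2 ≡ 45
98^5 ≡ 10
98^10 ≡ 100
98^11 ≡ 120
98^22 ≡ 1
The smallest such exponent is 22, so the order of 98 is 22.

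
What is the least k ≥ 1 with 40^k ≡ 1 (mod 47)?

46

Since 40 ∈ (Z/47Z)^×, its order divides φ(47) = 47 − 1 = 46 = 2 · 23.
Divisors of 46: 1, 2, 23, 46.
Compute 40^d (mod 47) for the divisors d until we hit 1:
40^1 ≡ 40 (mod 47)
40^2 ≡ 2 (mod 47)
40^23 ≡ 46 (mod 47)
40^46 ≡ 1 (mod 47) ✓
So ord_47(40) = 46.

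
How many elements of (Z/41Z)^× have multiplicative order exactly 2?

1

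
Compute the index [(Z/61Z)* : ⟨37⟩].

The order of 37 must divide φ(61) = 61 − 1 = 60 = 2^2 · 3 · 5.
Divisors of 60: 1, 2, 3, 4, 5, 6, 10, 12, 15, 20, 30, 60.
Test each divisor d:
37^1 ≡ 37 (mod 61)
37^2 ≡ 27 (mod 61)
37^3 ≡ 23 (mod 61)
37^4 ≡ 58 (mod 61)
37^5 ≡ 11 (mod 61)
37^6 ≡ 41 (mod 61)
37^10 ≡ 60 (mod 61)
37^12 ≡ 34 (mod 61)
37^15 ≡ 50 (mod 61)
37^20 ≡ 1 (mod 61) ✓
So ord_61(37) = 20, hence |⟨37⟩| = 20.
[(Z/61Z)^× : ⟨37⟩] = 60/20 = 3.

3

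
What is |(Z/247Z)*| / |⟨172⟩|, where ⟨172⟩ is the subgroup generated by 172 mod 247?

72

The order of 172 must divide φ(247) = φ(13·19) = (13−1)·(19−1) = 12·18 = 216 = 2^3 · 3^3.
Divisors of 216: 1, 2, 3, 4, 6, 8, 9, 12, 18, 24, 27, 36, 54, 72, 108, 216.
Evaluate successive powers at the divisors of 216:
172^1 ≡ 172
172^2 ≡ 191
172^3 ≡ 1
The order of 172 is 3, so the subgroup it generates has 3 elements.
Index = |(Z/247Z)^×| / |⟨172⟩| = 216 / 3 = 72.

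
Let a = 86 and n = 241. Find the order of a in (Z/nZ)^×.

240

ord(86) | φ(241) = 241 − 1 = 240 = 2^4 · 3 · 5.
Divisors of 240: 1, 2, 3, 4, 5, 6, 8, 10, 12, 15, 16, 20, 24, 30, 40, 48, 60, 80, 120, 240.
Evaluate successive powers at the divisors of 240:
86^1 ≡ 86 (mod 241)
86^2 ≡ 166 (mod 241)
86^3 ≡ 57 (mod 241)
86^4 ≡ 82 (mod 241)
86^5 ≡ 63 (mod 241)
86^6 ≡ 116 (mod 241)
86^8 ≡ 217 (mod 241)
86^10 ≡ 113 (mod 241)
86^12 ≡ 201 (mod 241)
86^15 ≡ 130 (mod 241)
86^16 ≡ 94 (mod 241)
86^20 ≡ 237 (mod 241)
86^24 ≡ 154 (mod 241)
86^30 ≡ 30 (mod 241)
86^40 ≡ 16 (mod 241)
86^48 ≡ 98 (mod 241)
86^60 ≡ 177 (mod 241)
86^80 ≡ 15 (mod 241)
86^120 ≡ 240 (mod 241)
86^240 ≡ 1 (mod 241) ✓
So ord_241(86) = 240.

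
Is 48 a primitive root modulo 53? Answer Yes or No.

φ(53) = 53 − 1 = 52 = 2^2 · 13.
It suffices to check that the order of 48 is not a proper divisor of 52: compute 48^(52/q) for q ∈ {2, 13}.
48^26 ≡ 52 (mod 53)  [q = 2: ≢ 1 ✓]
48^4 ≡ 42 (mod 53)  [q = 13: ≢ 1 ✓]
Every test exponent gives a nontrivial residue, hence 48 generates the full group.

Yes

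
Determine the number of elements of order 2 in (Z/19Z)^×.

1

φ(19) = 19 − 1 = 18 = 2 · 3^2.
In a cyclic group of order 18, there are φ(d) elements of order d for each divisor d of 18, and zero for non-divisors.
2 | 18, and φ(2) = 2 − 1 = 1.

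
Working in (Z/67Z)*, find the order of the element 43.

22

The order of 43 must divide φ(67) = 67 − 1 = 66 = 2 · 3 · 11.
Divisors of 66: 1, 2, 3, 6, 11, 22, 33, 66.
Check 43^d mod 67 for each divisor in increasing order:
43^1 ≡ 43 (mod 67)
43^2 ≡ 40 (mod 67)
43^3 ≡ 45 (mod 67)
43^6 ≡ 15 (mod 67)
43^11 ≡ 66 (mod 67)
43^22 ≡ 1 (mod 67) ✓
The smallest such exponent is 22, so the order of 43 is 22.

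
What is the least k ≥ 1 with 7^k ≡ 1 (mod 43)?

6

By Lagrange's theorem, ord_43(7) divides φ(43) = 43 − 1 = 42 = 2 · 3 · 7.
Divisors of 42: 1, 2, 3, 6, 7, 14, 21, 42.
Compute 7^d (mod 43) for the divisors d until we hit 1:
7^1 ≡ 7
7^2 ≡ 6
7^3 ≡ 42
7^6 ≡ 1
Hence ord(7) = 6.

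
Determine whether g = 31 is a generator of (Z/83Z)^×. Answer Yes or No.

No

φ(83) = 83 − 1 = 82 = 2 · 41.
An element g generates (Z/83Z)^× iff g^(82/q) ≢ 1 (mod 83) for each prime q ∈ {2, 41}.
31^41 ≡ 1 (mod 83)  [q = 2: ≡ 1 ✗]
31^2 ≡ 48 (mod 83)  [q = 41: ≢ 1 ✓]
31^41 ≡ 1 shows ord(31) | 41, strictly less than φ(83); not a primitive root.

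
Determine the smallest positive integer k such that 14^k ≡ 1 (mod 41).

ord(14) | φ(41) = 41 − 1 = 40 = 2^3 · 5.
Divisors of 40: 1, 2, 4, 5, 8, 10, 20, 40.
Check 14^d mod 41 for each divisor in increasing order:
14^1 ≡ 14
14^2 ≡ 32
14^4 ≡ 40
14^5 ≡ 27
14^8 ≡ 1
The smallest such exponent is 8, so the order of 14 is 8.

8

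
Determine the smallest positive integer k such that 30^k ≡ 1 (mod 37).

18

Since 30 ∈ (Z/37Z)^×, its order divides φ(37) = 37 − 1 = 36 = 2^2 · 3^2.
Divisors of 36: 1, 2, 3, 4, 6, 9, 12, 18, 36.
Evaluate successive powers at the divisors of 36:
30^1 ≡ 30
30^2 ≡ 12
30^3 ≡ 27
30^4 ≡ 33
30^6 ≡ 26
30^9 ≡ 36
30^12 ≡ 10
30^18 ≡ 1
Therefore the multiplicative order of 30 modulo 37 is 18.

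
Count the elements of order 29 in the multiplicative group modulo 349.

28

φ(349) = 349 − 1 = 348 = 2^2 · 3 · 29.
In a cyclic group of order 348, there are φ(d) elements of order d for each divisor d of 348, and zero for non-divisors.
29 | 348, and φ(29) = 29 − 1 = 28.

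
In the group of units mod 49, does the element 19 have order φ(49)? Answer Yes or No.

φ(49) = φ(7^2) = 7·(7−1) = 42 = 2 · 3 · 7.
Test 19^(42/q) mod 49 for each prime factor q of 42:
19^21 ≡ 48 (mod 49)  [q = 2: ≢ 1 ✓]
19^14 ≡ 18 (mod 49)  [q = 3: ≢ 1 ✓]
19^6 ≡ 1 (mod 49)  [q = 7: ≡ 1 ✗]
19^6 ≡ 1 shows ord(19) | 6, strictly less than φ(49); not a primitive root.

No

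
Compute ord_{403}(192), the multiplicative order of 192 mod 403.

6

Since 192 ∈ (Z/403Z)^×, its order divides φ(403) = φ(13·31) = (13−1)·(31−1) = 12·30 = 360 = 2^3 · 3^2 · 5.
Divisors of 360: 1, 2, 3, 4, 5, 6, 8, 9, 10, 12, 15, 18, 20, 24, 30, 36, 40, 45, 60, 72, 90, 120, 180, 360.
Evaluate successive powers at the divisors of 360:
192^1 ≡ 192
192^2 ≡ 191
192^3 ≡ 402
192^4 ≡ 211
192^5 ≡ 212
192^6 ≡ 1
The smallest such exponent is 6, so the order of 192 is 6.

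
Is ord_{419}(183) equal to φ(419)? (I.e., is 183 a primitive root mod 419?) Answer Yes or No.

Yes

φ(419) = 419 − 1 = 418 = 2 · 11 · 19.
Test 183^(418/q) mod 419 for each prime factor q of 418:
183^209 ≡ 418 (mod 419)  [q = 2: ≢ 1 ✓]
183^38 ≡ 348 (mod 419)  [q = 11: ≢ 1 ✓]
183^22 ≡ 7 (mod 419)  [q = 19: ≢ 1 ✓]
All checks pass, so 183 has order 418 and is a primitive root modulo 419.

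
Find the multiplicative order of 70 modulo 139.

138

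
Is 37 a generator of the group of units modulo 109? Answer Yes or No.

Yes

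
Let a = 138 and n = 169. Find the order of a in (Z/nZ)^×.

52

ord(138) | φ(169) = φ(13^2) = 13·(13−1) = 156 = 2^2 · 3 · 13.
Divisors of 156: 1, 2, 3, 4, 6, 12, 13, 26, 39, 52, 78, 156.
Evaluate successive powers at the divisors of 156:
138^1 ≡ 138 (mod 169)
138^2 ≡ 116 (mod 169)
138^3 ≡ 122 (mod 169)
138^4 ≡ 105 (mod 169)
138^6 ≡ 12 (mod 169)
138^12 ≡ 144 (mod 169)
138^13 ≡ 99 (mod 169)
138^26 ≡ 168 (mod 169)
138^39 ≡ 70 (mod 169)
138^52 ≡ 1 (mod 169) ✓
Therefore the multiplicative order of 138 modulo 169 is 52.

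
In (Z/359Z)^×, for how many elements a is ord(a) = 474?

0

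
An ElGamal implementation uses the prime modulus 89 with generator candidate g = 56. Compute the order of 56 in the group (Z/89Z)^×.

ord(56) | φ(89) = 89 − 1 = 88 = 2^3 · 11.
Divisors of 88: 1, 2, 4, 8, 11, 22, 44, 88.
Evaluate successive powers at the divisors of 88:
56^1 ≡ 56
56^2 ≡ 21
56^4 ≡ 85
56^8 ≡ 16
56^11 ≡ 37
56^22 ≡ 34
56^44 ≡ 88
56^88 ≡ 1
Hence ord(56) = 88.

88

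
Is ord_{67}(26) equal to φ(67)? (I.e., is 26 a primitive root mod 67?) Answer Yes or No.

No

φ(67) = 67 − 1 = 66 = 2 · 3 · 11.
An element g generates (Z/67Z)^× iff g^(66/q) ≢ 1 (mod 67) for each prime q ∈ {2, 3, 11}.
26^33 ≡ 1 (mod 67)  [q = 2: ≡ 1 ✗]
26^22 ≡ 29 (mod 67)  [q = 3: ≢ 1 ✓]
26^6 ≡ 15 (mod 67)  [q = 11: ≢ 1 ✓]
The check at q = 2 fails, so 26 generates a proper subgroup.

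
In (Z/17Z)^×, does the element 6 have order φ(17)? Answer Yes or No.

Yes

φ(17) = 17 − 1 = 16 = 2^4.
It suffices to check that the order of 6 is not a proper divisor of 16: compute 6^(16/q) for q ∈ {2}.
6^8 ≡ 16 (mod 17)  [q = 2: ≢ 1 ✓]
All checks pass, so 6 has order 16 and is a primitive root modulo 17.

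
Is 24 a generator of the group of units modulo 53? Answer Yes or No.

No

φ(53) = 53 − 1 = 52 = 2^2 · 13.
Test 24^(52/q) mod 53 for each prime factor q of 52:
24^26 ≡ 1 (mod 53)  [q = 2: ≡ 1 ✗]
24^4 ≡ 49 (mod 53)  [q = 13: ≢ 1 ✓]
Since 24^26 ≡ 1, the order of 24 divides 26 < 52, so 24 is not a primitive root.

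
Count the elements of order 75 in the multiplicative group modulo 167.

φ(167) = 167 − 1 = 166 = 2 · 83.
Since (Z/167Z)^× is cyclic of order 166, the number of elements of order d is φ(d) when d | 166 and 0 otherwise.
Since 75 ∤ 166, the count is 0.

0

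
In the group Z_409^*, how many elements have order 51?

32

φ(409) = 409 − 1 = 408 = 2^3 · 3 · 17.
Since (Z/409Z)^× is cyclic of order 408, the number of elements of order d is φ(d) when d | 408 and 0 otherwise.
51 = 3 · 17 divides 408, and φ(51) = 32.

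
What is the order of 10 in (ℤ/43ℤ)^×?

By Lagrange's theorem, ord_43(10) divides φ(43) = 43 − 1 = 42 = 2 · 3 · 7.
Divisors of 42: 1, 2, 3, 6, 7, 14, 21, 42.
Check 10^d mod 43 for each divisor in increasing order:
10^1 ≡ 10 (mod 43)
10^2 ≡ 14 (mod 43)
10^3 ≡ 11 (mod 43)
10^6 ≡ 35 (mod 43)
10^7 ≡ 6 (mod 43)
10^14 ≡ 36 (mod 43)
10^21 ≡ 1 (mod 43) ✓
Hence ord(10) = 21.

21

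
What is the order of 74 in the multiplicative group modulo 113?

112

By Lagrange's theorem, ord_113(74) divides φ(113) = 113 − 1 = 112 = 2^4 · 7.
Divisors of 112: 1, 2, 4, 7, 8, 14, 16, 28, 56, 112.
Check 74^d mod 113 for each divisor in increasing order:
74^1 ≡ 74 (mod 113)
74^2 ≡ 52 (mod 113)
74^4 ≡ 105 (mod 113)
74^7 ≡ 65 (mod 113)
74^8 ≡ 64 (mod 113)
74^14 ≡ 44 (mod 113)
74^16 ≡ 28 (mod 113)
74^28 ≡ 15 (mod 113)
74^56 ≡ 112 (mod 113)
74^112 ≡ 1 (mod 113) ✓
Therefore the multiplicative order of 74 modulo 113 is 112.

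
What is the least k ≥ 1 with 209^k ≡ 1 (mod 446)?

74

By Lagrange's theorem, ord_446(209) divides φ(446) = φ(2)·φ(223) = 1·222 = 222 = 2 · 3 · 37.
Divisors of 222: 1, 2, 3, 6, 37, 74, 111, 222.
Check 209^d mod 446 for each divisor in increasing order:
209^1 ≡ 209
209^2 ≡ 419
209^3 ≡ 155
209^6 ≡ 387
209^37 ≡ 445
209^74 ≡ 1
Hence ord(209) = 74.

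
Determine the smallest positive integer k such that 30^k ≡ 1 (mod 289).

ord(30) | φ(289) = φ(17^2) = 17·(17−1) = 272 = 2^4 · 17.
Divisors of 272: 1, 2, 4, 8, 16, 17, 34, 68, 136, 272.
Compute 30^d (mod 289) for the divisors d until we hit 1:
30^1 ≡ 30
30^2 ≡ 33
30^4 ≡ 222
30^8 ≡ 154
30^16 ≡ 18
30^17 ≡ 251
30^34 ≡ 288
30^68 ≡ 1
The smallest such exponent is 68, so the order of 30 is 68.

68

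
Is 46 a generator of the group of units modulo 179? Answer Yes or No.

φ(179) = 179 − 1 = 178 = 2 · 89.
An element g generates (Z/179Z)^× iff g^(178/q) ≢ 1 (mod 179) for each prime q ∈ {2, 89}.
46^89 ≡ 1 (mod 179)  [q = 2: ≡ 1 ✗]
46^2 ≡ 147 (mod 179)  [q = 89: ≢ 1 ✓]
46^89 ≡ 1 shows ord(46) | 89, strictly less than φ(179); not a primitive root.

No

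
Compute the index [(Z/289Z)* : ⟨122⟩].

1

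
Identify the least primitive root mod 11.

φ(11) = 11 − 1 = 10 = 2 · 5.
g is a primitive root iff g^(10/q) ≢ 1 (mod 11) for each prime q ∈ {2, 5}.
g = 2: 2^5 ≡ 10; 2^2 ≡ 4 — none is 1, so 2 is a primitive root.
So 2 is the smallest generator of (Z/11Z)^×.

2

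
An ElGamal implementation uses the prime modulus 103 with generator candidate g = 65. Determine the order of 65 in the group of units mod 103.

102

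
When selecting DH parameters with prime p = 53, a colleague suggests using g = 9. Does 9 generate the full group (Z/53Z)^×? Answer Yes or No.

φ(53) = 53 − 1 = 52 = 2^2 · 13.
Test 9^(52/q) mod 53 for each prime factor q of 52:
9^26 ≡ 1 (mod 53)  [q = 2: ≡ 1 ✗]
9^4 ≡ 42 (mod 53)  [q = 13: ≢ 1 ✓]
9^26 ≡ 1 shows ord(9) | 26, strictly less than φ(53); not a primitive root.

No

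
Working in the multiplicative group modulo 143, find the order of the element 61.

The order of 61 must divide φ(143) = φ(11·13) = (11−1)·(13−1) = 10·12 = 120 = 2^3 · 3 · 5.
Divisors of 120: 1, 2, 3, 4, 5, 6, 8, 10, 12, 15, 20, 24, 30, 40, 60, 120.
Check 61^d mod 143 for each divisor in increasing order:
61^1 ≡ 61 (mod 143)
61^2 ≡ 3 (mod 143)
61^3 ≡ 40 (mod 143)
61^4 ≡ 9 (mod 143)
61^5 ≡ 120 (mod 143)
61^6 ≡ 27 (mod 143)
61^8 ≡ 81 (mod 143)
61^10 ≡ 100 (mod 143)
61^12 ≡ 14 (mod 143)
61^15 ≡ 131 (mod 143)
61^20 ≡ 133 (mod 143)
61^24 ≡ 53 (mod 143)
61^30 ≡ 1 (mod 143) ✓
Hence ord(61) = 30.

30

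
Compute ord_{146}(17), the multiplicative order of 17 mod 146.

24

By Lagrange's theorem, ord_146(17) divides φ(146) = φ(2)·φ(73) = 1·72 = 72 = 2^3 · 3^2.
Divisors of 72: 1, 2, 3, 4, 6, 8, 9, 12, 18, 24, 36, 72.
Test each divisor d:
17^1 ≡ 17
17^2 ≡ 143
17^3 ≡ 95
17^4 ≡ 9
17^6 ≡ 119
17^8 ≡ 81
17^9 ≡ 63
17^12 ≡ 145
17^18 ≡ 27
17^24 ≡ 1
Therefore the multiplicative order of 17 modulo 146 is 24.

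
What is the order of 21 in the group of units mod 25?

5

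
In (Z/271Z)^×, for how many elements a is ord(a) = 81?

φ(271) = 271 − 1 = 270 = 2 · 3^3 · 5.
In a cyclic group of order 270, there are φ(d) elements of order d for each divisor d of 270, and zero for non-divisors.
81 does not divide 270, so no element of (Z/271Z)^× has order 81.

0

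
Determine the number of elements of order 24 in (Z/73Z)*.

φ(73) = 73 − 1 = 72 = 2^3 · 3^2.
Since (Z/73Z)^× is cyclic of order 72, the number of elements of order d is φ(d) when d | 72 and 0 otherwise.
24 = 2^3 · 3 divides 72, and φ(24) = 8.

8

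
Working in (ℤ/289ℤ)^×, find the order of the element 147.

272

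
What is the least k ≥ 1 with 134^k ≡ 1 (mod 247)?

6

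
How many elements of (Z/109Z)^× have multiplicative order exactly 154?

φ(109) = 109 − 1 = 108 = 2^2 · 3^3.
(Z/109Z)^× is cyclic (|G| = 108); a cyclic group of order m has exactly φ(d) elements of each order d | m, and none otherwise.
154 does not divide 108, so no element of (Z/109Z)^× has order 154.

0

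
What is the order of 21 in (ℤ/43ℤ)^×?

7

The order of 21 must divide φ(43) = 43 − 1 = 42 = 2 · 3 · 7.
Divisors of 42: 1, 2, 3, 6, 7, 14, 21, 42.
Check 21^d mod 43 for each divisor in increasing order:
21^1 ≡ 21
21^2 ≡ 11
21^3 ≡ 16
21^6 ≡ 41
21^7 ≡ 1
So ord_43(21) = 7.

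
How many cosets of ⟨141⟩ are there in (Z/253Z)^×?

4

By Lagrange's theorem, ord_253(141) divides φ(253) = φ(11·23) = (11−1)·(23−1) = 10·22 = 220 = 2^2 · 5 · 11.
Divisors of 220: 1, 2, 4, 5, 10, 11, 20, 22, 44, 55, 110, 220.
Test each divisor d:
141^1 ≡ 141 (mod 253)
141^2 ≡ 147 (mod 253)
141^4 ≡ 104 (mod 253)
141^5 ≡ 243 (mod 253)
141^10 ≡ 100 (mod 253)
141^11 ≡ 185 (mod 253)
141^20 ≡ 133 (mod 253)
141^22 ≡ 70 (mod 253)
141^44 ≡ 93 (mod 253)
141^55 ≡ 1 (mod 253) ✓
The order of 141 is 55, so the subgroup it generates has 55 elements.
The index is φ(253) / ord(141) = 220 / 55 = 4.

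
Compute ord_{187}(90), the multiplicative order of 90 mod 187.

80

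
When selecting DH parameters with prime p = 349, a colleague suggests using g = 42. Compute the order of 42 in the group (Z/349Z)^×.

174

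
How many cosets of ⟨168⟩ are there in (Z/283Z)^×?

The order of 168 must divide φ(283) = 283 − 1 = 282 = 2 · 3 · 47.
Divisors of 282: 1, 2, 3, 6, 47, 94, 141, 282.
Compute 168^d (mod 283) for the divisors d until we hit 1:
168^1 ≡ 168 (mod 283)
168^2 ≡ 207 (mod 283)
168^3 ≡ 250 (mod 283)
168^6 ≡ 240 (mod 283)
168^47 ≡ 1 (mod 283) ✓
Thus |⟨168⟩| = ord(168) = 47.
[(Z/283Z)^× : ⟨168⟩] = 282/47 = 6.

6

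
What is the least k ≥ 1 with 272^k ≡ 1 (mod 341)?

30

By Lagrange's theorem, ord_341(272) divides φ(341) = φ(11·31) = (11−1)·(31−1) = 10·30 = 300 = 2^2 · 3 · 5^2.
Divisors of 300: 1, 2, 3, 4, 5, 6, 10, 12, 15, 20, 25, 30, 50, 60, 75, 100, 150, 300.
Test each divisor d:
272^1 ≡ 272
272^2 ≡ 328
272^3 ≡ 215
272^4 ≡ 169
272^5 ≡ 274
272^6 ≡ 190
272^10 ≡ 56
272^12 ≡ 295
272^15 ≡ 340
272^20 ≡ 67
272^25 ≡ 285
272^30 ≡ 1
Hence ord(272) = 30.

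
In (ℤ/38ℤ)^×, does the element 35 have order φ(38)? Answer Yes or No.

No

φ(38) = φ(2)·φ(19) = 1·18 = 18 = 2 · 3^2.
35 is a primitive root mod 38 iff 35^(φ(38)/q) ≢ 1 for every prime q | φ(38), i.e. q ∈ {2, 3}.
35^9 ≡ 1 (mod 38)  [q = 2: ≡ 1 ✗]
35^6 ≡ 7 (mod 38)  [q = 3: ≢ 1 ✓]
Since 35^9 ≡ 1, the order of 35 divides 9 < 18, so 35 is not a primitive root.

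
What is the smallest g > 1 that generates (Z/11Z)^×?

2

φ(11) = 11 − 1 = 10 = 2 · 5.
g is a primitive root iff g^(10/q) ≢ 1 (mod 11) for each prime q ∈ {2, 5}.
g = 2: 2^5 ≡ 10; 2^2 ≡ 4 — none is 1, so 2 is a primitive root.
So 2 is the smallest generator of (Z/11Z)^×.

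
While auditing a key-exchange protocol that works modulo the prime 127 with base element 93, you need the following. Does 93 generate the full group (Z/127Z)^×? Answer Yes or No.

Yes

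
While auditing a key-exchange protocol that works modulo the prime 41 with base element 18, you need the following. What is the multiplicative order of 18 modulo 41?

ord(18) | φ(41) = 41 − 1 = 40 = 2^3 · 5.
Divisors of 40: 1, 2, 4, 5, 8, 10, 20, 40.
Compute 18^d (mod 41) for the divisors d until we hit 1:
18^1 ≡ 18 (mod 41)
18^2 ≡ 37 (mod 41)
18^4 ≡ 16 (mod 41)
18^5 ≡ 1 (mod 41) ✓
Hence ord(18) = 5.

5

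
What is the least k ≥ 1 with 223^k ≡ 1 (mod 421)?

The order of 223 must divide φ(421) = 421 − 1 = 420 = 2^2 · 3 · 5 · 7.
Divisors of 420: 1, 2, 3, 4, 5, 6, 7, 10, 12, 14, 15, 20, 21, 28, 30, 35, 42, 60, 70, 84, 105, 140, 210, 420.
Check 223^d mod 421 for each divisor in increasing order:
223^1 ≡ 223 (mod 421)
223^2 ≡ 51 (mod 421)
223^3 ≡ 6 (mod 421)
223^4 ≡ 75 (mod 421)
223^5 ≡ 306 (mod 421)
223^6 ≡ 36 (mod 421)
223^7 ≡ 29 (mod 421)
223^10 ≡ 174 (mod 421)
223^12 ≡ 33 (mod 421)
223^14 ≡ 420 (mod 421)
223^15 ≡ 198 (mod 421)
223^20 ≡ 385 (mod 421)
223^21 ≡ 392 (mod 421)
223^28 ≡ 1 (mod 421) ✓
So ord_421(223) = 28.

28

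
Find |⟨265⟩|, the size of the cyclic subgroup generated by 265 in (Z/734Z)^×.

366

By Lagrange's theorem, ord_734(265) divides φ(734) = φ(2)·φ(367) = 1·366 = 366 = 2 · 3 · 61.
Divisors of 366: 1, 2, 3, 6, 61, 122, 183, 366.
Compute 265^d (mod 734) for the divisors d until we hit 1:
265^1 ≡ 265
265^2 ≡ 495
265^3 ≡ 523
265^6 ≡ 481
265^61 ≡ 451
265^122 ≡ 83
265^183 ≡ 733
265^366 ≡ 1
Hence ord(265) = 366.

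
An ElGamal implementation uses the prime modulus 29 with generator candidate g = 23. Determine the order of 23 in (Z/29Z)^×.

ord(23) | φ(29) = 29 − 1 = 28 = 2^2 · 7.
Divisors of 28: 1, 2, 4, 7, 14, 28.
Test each divisor d:
23^1 ≡ 23 (mod 29)
23^2 ≡ 7 (mod 29)
23^4 ≡ 20 (mod 29)
23^7 ≡ 1 (mod 29) ✓
So ord_29(23) = 7.

7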